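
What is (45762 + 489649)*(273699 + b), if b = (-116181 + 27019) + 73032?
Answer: 137905275859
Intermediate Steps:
b = -16130 (b = -89162 + 73032 = -16130)
(45762 + 489649)*(273699 + b) = (45762 + 489649)*(273699 - 16130) = 535411*257569 = 137905275859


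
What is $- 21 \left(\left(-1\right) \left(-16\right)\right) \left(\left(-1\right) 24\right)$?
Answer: $8064$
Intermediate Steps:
$- 21 \left(\left(-1\right) \left(-16\right)\right) \left(\left(-1\right) 24\right) = \left(-21\right) 16 \left(-24\right) = \left(-336\right) \left(-24\right) = 8064$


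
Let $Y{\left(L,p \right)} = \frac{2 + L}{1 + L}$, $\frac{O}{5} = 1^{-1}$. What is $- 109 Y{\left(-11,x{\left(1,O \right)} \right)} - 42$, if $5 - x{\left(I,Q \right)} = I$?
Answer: $- \frac{1401}{10} \approx -140.1$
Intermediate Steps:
$O = 5$ ($O = \frac{5}{1} = 5 \cdot 1 = 5$)
$x{\left(I,Q \right)} = 5 - I$
$Y{\left(L,p \right)} = \frac{2 + L}{1 + L}$
$- 109 Y{\left(-11,x{\left(1,O \right)} \right)} - 42 = - 109 \frac{2 - 11}{1 - 11} - 42 = - 109 \frac{1}{-10} \left(-9\right) - 42 = - 109 \left(\left(- \frac{1}{10}\right) \left(-9\right)\right) - 42 = \left(-109\right) \frac{9}{10} - 42 = - \frac{981}{10} - 42 = - \frac{1401}{10}$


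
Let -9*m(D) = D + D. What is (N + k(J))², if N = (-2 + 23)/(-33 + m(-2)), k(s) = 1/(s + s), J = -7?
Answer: 8637721/16826404 ≈ 0.51334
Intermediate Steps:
m(D) = -2*D/9 (m(D) = -(D + D)/9 = -2*D/9)
k(s) = 1/(2*s)
N = -189/293 (N = (-2 + 23)/(-33 - 2/9*(-2)) = 21/(-33 + 4/9) = 21/(-293/9) = 21*(-9/293) = -189/293 ≈ -0.64505)
(N + k(J))² = (-189/293 + (½)/(-7))² = (-189/293 + (½)*(-⅐))² = (-189/293 - 1/14)² = (-2939/4102)² = 8637721/16826404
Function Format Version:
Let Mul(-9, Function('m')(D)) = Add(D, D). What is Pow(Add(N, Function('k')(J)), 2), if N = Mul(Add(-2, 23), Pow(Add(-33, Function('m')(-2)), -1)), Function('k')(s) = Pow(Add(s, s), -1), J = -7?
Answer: Rational(8637721, 16826404) ≈ 0.51334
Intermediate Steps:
Function('m')(D) = Mul(Rational(-2, 9), D) (Function('m')(D) = Mul(Rational(-1, 9), Add(D, D)) = Mul(Rational(-1, 9), Mul(2, D)) = Mul(Rational(-2, 9), D))
Function('k')(s) = Mul(Rational(1, 2), Pow(s, -1)) (Function('k')(s) = Pow(Mul(2, s), -1) = Mul(Rational(1, 2), Pow(s, -1)))
N = Rational(-189, 293) (N = Mul(Add(-2, 23), Pow(Add(-33, Mul(Rational(-2, 9), -2)), -1)) = Mul(21, Pow(Add(-33, Rational(4, 9)), -1)) = Mul(21, Pow(Rational(-293, 9), -1)) = Mul(21, Rational(-9, 293)) = Rational(-189, 293) ≈ -0.64505)
Pow(Add(N, Function('k')(J)), 2) = Pow(Add(Rational(-189, 293), Mul(Rational(1, 2), Pow(-7, -1))), 2) = Pow(Add(Rational(-189, 293), Mul(Rational(1, 2), Rational(-1, 7))), 2) = Pow(Add(Rational(-189, 293), Rational(-1, 14)), 2) = Pow(Rational(-2939, 4102), 2) = Rational(8637721, 16826404)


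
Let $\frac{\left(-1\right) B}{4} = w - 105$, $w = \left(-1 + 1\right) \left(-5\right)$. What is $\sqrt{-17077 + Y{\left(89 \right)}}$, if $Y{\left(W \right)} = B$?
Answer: $i \sqrt{16657} \approx 129.06 i$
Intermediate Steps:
$w = 0$ ($w = 0 \left(-5\right) = 0$)
$B = 420$ ($B = - 4 \left(0 - 105\right) = \left(-4\right) \left(-105\right) = 420$)
$Y{\left(W \right)} = 420$
$\sqrt{-17077 + Y{\left(89 \right)}} = \sqrt{-17077 + 420} = \sqrt{-16657} = i \sqrt{16657}$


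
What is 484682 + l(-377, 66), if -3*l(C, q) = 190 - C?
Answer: 484493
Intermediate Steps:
l(C, q) = -190/3 + C/3 (l(C, q) = -(190 - C)/3 = -190/3 + C/3)
484682 + l(-377, 66) = 484682 + (-190/3 + (⅓)*(-377)) = 484682 + (-190/3 - 377/3) = 484682 - 189 = 484493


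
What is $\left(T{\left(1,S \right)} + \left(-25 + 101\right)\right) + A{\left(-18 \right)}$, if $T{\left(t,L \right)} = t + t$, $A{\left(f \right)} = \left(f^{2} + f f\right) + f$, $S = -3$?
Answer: $708$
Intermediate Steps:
$A{\left(f \right)} = f + 2 f^{2}$ ($A{\left(f \right)} = \left(f^{2} + f^{2}\right) + f = 2 f^{2} + f = f + 2 f^{2}$)
$T{\left(t,L \right)} = 2 t$
$\left(T{\left(1,S \right)} + \left(-25 + 101\right)\right) + A{\left(-18 \right)} = \left(2 \cdot 1 + \left(-25 + 101\right)\right) - 18 \left(1 + 2 \left(-18\right)\right) = \left(2 + 76\right) - 18 \left(1 - 36\right) = 78 - -630 = 78 + 630 = 708$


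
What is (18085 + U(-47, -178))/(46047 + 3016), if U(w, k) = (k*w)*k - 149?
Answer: -1471212/49063 ≈ -29.986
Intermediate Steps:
U(w, k) = -149 + w*k**2 (U(w, k) = w*k**2 - 149 = -149 + w*k**2)
(18085 + U(-47, -178))/(46047 + 3016) = (18085 + (-149 - 47*(-178)**2))/(46047 + 3016) = (18085 + (-149 - 47*31684))/49063 = (18085 + (-149 - 1489148))*(1/49063) = (18085 - 1489297)*(1/49063) = -1471212*1/49063 = -1471212/49063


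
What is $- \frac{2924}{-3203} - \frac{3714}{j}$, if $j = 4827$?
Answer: $\frac{739402}{5153627} \approx 0.14347$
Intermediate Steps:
$- \frac{2924}{-3203} - \frac{3714}{j} = - \frac{2924}{-3203} - \frac{3714}{4827} = \left(-2924\right) \left(- \frac{1}{3203}\right) - \frac{1238}{1609} = \frac{2924}{3203} - \frac{1238}{1609} = \frac{739402}{5153627}$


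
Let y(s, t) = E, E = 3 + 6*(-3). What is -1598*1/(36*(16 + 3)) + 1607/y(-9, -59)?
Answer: -187193/1710 ≈ -109.47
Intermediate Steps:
E = -15 (E = 3 - 18 = -15)
y(s, t) = -15
-1598*1/(36*(16 + 3)) + 1607/y(-9, -59) = -1598*1/(36*(16 + 3)) + 1607/(-15) = -1598/(36*19) + 1607*(-1/15) = -1598/684 - 1607/15 = -1598*1/684 - 1607/15 = -799/342 - 1607/15 = -187193/1710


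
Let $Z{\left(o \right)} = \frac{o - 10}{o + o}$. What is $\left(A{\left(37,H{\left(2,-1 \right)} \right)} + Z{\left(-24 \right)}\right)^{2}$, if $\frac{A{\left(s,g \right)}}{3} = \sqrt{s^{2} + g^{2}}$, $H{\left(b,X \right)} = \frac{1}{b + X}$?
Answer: $\frac{7102369}{576} + \frac{17 \sqrt{1370}}{4} \approx 12488.0$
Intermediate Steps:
$H{\left(b,X \right)} = \frac{1}{X + b}$
$A{\left(s,g \right)} = 3 \sqrt{g^{2} + s^{2}}$ ($A{\left(s,g \right)} = 3 \sqrt{s^{2} + g^{2}} = 3 \sqrt{g^{2} + s^{2}}$)
$Z{\left(o \right)} = \frac{-10 + o}{2 o}$
$\left(A{\left(37,H{\left(2,-1 \right)} \right)} + Z{\left(-24 \right)}\right)^{2} = \left(3 \sqrt{\left(\frac{1}{-1 + 2}\right)^{2} + 37^{2}} + \frac{-10 - 24}{2 \left(-24\right)}\right)^{2} = \left(3 \sqrt{\left(1^{-1}\right)^{2} + 1369} + \frac{1}{2} \left(- \frac{1}{24}\right) \left(-34\right)\right)^{2} = \left(3 \sqrt{1^{2} + 1369} + \frac{17}{24}\right)^{2} = \left(3 \sqrt{1 + 1369} + \frac{17}{24}\right)^{2} = \left(3 \sqrt{1370} + \frac{17}{24}\right)^{2} = \left(\frac{17}{24} + 3 \sqrt{1370}\right)^{2}$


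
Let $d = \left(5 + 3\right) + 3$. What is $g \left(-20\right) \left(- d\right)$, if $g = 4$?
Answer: $880$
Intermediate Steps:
$d = 11$ ($d = 8 + 3 = 11$)
$g \left(-20\right) \left(- d\right) = 4 \left(-20\right) \left(\left(-1\right) 11\right) = \left(-80\right) \left(-11\right) = 880$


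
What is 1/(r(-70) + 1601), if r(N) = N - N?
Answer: 1/1601 ≈ 0.00062461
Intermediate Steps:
r(N) = 0
1/(r(-70) + 1601) = 1/(0 + 1601) = 1/1601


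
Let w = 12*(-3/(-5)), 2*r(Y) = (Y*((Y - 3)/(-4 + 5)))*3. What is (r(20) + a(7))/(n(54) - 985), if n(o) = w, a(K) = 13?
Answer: -2615/4889 ≈ -0.53487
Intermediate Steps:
r(Y) = 3*Y*(-3 + Y)/2 (r(Y) = ((Y*((Y - 3)/(-4 + 5)))*3)/2 = ((Y*((-3 + Y)/1))*3)/2 = ((Y*((-3 + Y)*1))*3)/2 = ((Y*(-3 + Y))*3)/2 = (3*Y*(-3 + Y))/2 = 3*Y*(-3 + Y)/2)
w = 36/5 (w = 12*(-3*(-⅕)) = 12*(⅗) = 36/5 ≈ 7.2000)
n(o) = 36/5
(r(20) + a(7))/(n(54) - 985) = ((3/2)*20*(-3 + 20) + 13)/(36/5 - 985) = ((3/2)*20*17 + 13)/(-4889/5) = (510 + 13)*(-5/4889) = 523*(-5/4889) = -2615/4889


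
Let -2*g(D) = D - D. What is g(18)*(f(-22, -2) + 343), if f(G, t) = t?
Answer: 0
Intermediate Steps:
g(D) = 0 (g(D) = -(D - D)/2 = -½*0 = 0)
g(18)*(f(-22, -2) + 343) = 0*(-2 + 343) = 0*341 = 0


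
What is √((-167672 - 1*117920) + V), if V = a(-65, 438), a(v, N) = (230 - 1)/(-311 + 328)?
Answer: I*√82532195/17 ≈ 534.4*I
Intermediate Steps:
a(v, N) = 229/17
V = 229/17 ≈ 13.471
√((-167672 - 1*117920) + V) = √((-167672 - 1*117920) + 229/17) = √((-167672 - 117920) + 229/17) = √(-285592 + 229/17) = √(-4854835/17) = I*√82532195/17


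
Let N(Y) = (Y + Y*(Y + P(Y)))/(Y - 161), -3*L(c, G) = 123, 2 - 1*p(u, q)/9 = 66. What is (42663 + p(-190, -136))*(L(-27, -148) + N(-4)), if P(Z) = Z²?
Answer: -94176677/55 ≈ -1.7123e+6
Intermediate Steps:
p(u, q) = -576 (p(u, q) = 18 - 9*66 = 18 - 594 = -576)
L(c, G) = -41 (L(c, G) = -⅓*123 = -41)
N(Y) = (Y + Y*(Y + Y²))/(-161 + Y) (N(Y) = (Y + Y*(Y + Y²))/(Y - 161) = (Y + Y*(Y + Y²))/(-161 + Y))
(42663 + p(-190, -136))*(L(-27, -148) + N(-4)) = (42663 - 576)*(-41 - 4*(1 - 4 + (-4)²)/(-161 - 4)) = 42087*(-41 - 4*(1 - 4 + 16)/(-165)) = 42087*(-41 - 4*(-1/165)*13) = 42087*(-41 + 52/165) = 42087*(-6713/165) = -94176677/55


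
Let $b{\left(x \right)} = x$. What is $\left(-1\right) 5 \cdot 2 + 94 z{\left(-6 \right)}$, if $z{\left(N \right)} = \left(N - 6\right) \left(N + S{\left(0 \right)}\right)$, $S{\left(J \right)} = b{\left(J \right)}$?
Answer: $6758$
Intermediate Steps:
$S{\left(J \right)} = J$
$z{\left(N \right)} = N \left(-6 + N\right)$ ($z{\left(N \right)} = \left(N - 6\right) \left(N + 0\right) = \left(-6 + N\right) N = N \left(-6 + N\right)$)
$\left(-1\right) 5 \cdot 2 + 94 z{\left(-6 \right)} = \left(-1\right) 5 \cdot 2 + 94 \left(- 6 \left(-6 - 6\right)\right) = \left(-5\right) 2 + 94 \left(\left(-6\right) \left(-12\right)\right) = -10 + 94 \cdot 72 = -10 + 6768 = 6758$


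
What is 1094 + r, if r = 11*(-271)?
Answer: -1887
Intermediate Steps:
r = -2981
1094 + r = 1094 - 2981 = -1887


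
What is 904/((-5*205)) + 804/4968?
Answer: -305581/424350 ≈ -0.72012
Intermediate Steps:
904/((-5*205)) + 804/4968 = 904/(-1025) + 804*(1/4968) = 904*(-1/1025) + 67/414 = -904/1025 + 67/414 = -305581/424350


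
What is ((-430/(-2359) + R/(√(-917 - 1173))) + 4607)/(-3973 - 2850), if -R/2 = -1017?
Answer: -10868343/16095457 + 1017*I*√2090/7130035 ≈ -0.67524 + 0.0065208*I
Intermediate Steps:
R = 2034 (R = -2*(-1017) = 2034)
((-430/(-2359) + R/(√(-917 - 1173))) + 4607)/(-3973 - 2850) = ((-430/(-2359) + 2034/(√(-917 - 1173))) + 4607)/(-3973 - 2850) = ((-430*(-1/2359) + 2034/(√(-2090))) + 4607)/(-6823) = ((430/2359 + 2034/((I*√2090))) + 4607)*(-1/6823) = ((430/2359 + 2034*(-I*√2090/2090)) + 4607)*(-1/6823) = ((430/2359 - 1017*I*√2090/1045) + 4607)*(-1/6823) = (10868343/2359 - 1017*I*√2090/1045)*(-1/6823) = -10868343/16095457 + 1017*I*√2090/7130035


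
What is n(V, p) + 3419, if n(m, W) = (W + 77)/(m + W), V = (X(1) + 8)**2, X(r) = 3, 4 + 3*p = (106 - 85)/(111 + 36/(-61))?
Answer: 459588350/134397 ≈ 3419.6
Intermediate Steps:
p = -2851/2245 (p = -4/3 + ((106 - 85)/(111 + 36/(-61)))/3 = -4/3 + (21/(111 + 36*(-1/61)))/3 = -4/3 + (21/(111 - 36/61))/3 = -4/3 + (21/(6735/61))/3 = -4/3 + (21*(61/6735))/3 = -4/3 + (1/3)*(427/2245) = -4/3 + 427/6735 = -2851/2245 ≈ -1.2699)
V = 121 (V = (3 + 8)**2 = 11**2 = 121)
n(m, W) = (77 + W)/(W + m)
n(V, p) + 3419 = (77 - 2851/2245)/(-2851/2245 + 121) + 3419 = (170014/2245)/(268794/2245) + 3419 = (2245/268794)*(170014/2245) + 3419 = 85007/134397 + 3419 = 459588350/134397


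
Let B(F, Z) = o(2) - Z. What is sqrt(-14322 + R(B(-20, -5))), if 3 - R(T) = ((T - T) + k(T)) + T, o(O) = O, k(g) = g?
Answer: I*sqrt(14333) ≈ 119.72*I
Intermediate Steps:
B(F, Z) = 2 - Z
R(T) = 3 - 2*T (R(T) = 3 - (((T - T) + T) + T) = 3 - ((0 + T) + T) = 3 - (T + T) = 3 - 2*T)
sqrt(-14322 + R(B(-20, -5))) = sqrt(-14322 + (3 - 2*(2 - 1*(-5)))) = sqrt(-14322 + (3 - 2*(2 + 5))) = sqrt(-14322 + (3 - 2*7)) = sqrt(-14322 + (3 - 14)) = sqrt(-14322 - 11) = sqrt(-14333) = I*sqrt(14333)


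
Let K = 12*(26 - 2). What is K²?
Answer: 82944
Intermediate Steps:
K = 288 (K = 12*24 = 288)
K² = 288² = 82944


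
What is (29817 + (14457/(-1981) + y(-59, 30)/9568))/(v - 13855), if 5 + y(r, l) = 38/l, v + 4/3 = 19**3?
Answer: -1059411164933/248679208960 ≈ -4.2602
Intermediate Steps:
v = 20573/3 (v = -4/3 + 19**3 = -4/3 + 6859 = 20573/3 ≈ 6857.7)
y(r, l) = -5 + 38/l
(29817 + (14457/(-1981) + y(-59, 30)/9568))/(v - 13855) = (29817 + (14457/(-1981) + (-5 + 38/30)/9568))/(20573/3 - 13855) = (29817 + (14457*(-1/1981) + (-5 + 38*(1/30))*(1/9568)))/(-20992/3) = (29817 + (-14457/1981 + (-5 + 19/15)*(1/9568)))*(-3/20992) = (29817 + (-14457/1981 - 56/15*1/9568))*(-3/20992) = (29817 + (-14457/1981 - 7/17940))*(-3/20992) = (29817 - 259372447/35539140)*(-3/20992) = (1059411164933/35539140)*(-3/20992) = -1059411164933/248679208960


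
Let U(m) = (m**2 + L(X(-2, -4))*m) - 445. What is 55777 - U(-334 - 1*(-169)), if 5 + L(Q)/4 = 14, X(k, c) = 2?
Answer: 34937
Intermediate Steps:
L(Q) = 36 (L(Q) = -20 + 4*14 = -20 + 56 = 36)
U(m) = -445 + m**2 + 36*m (U(m) = (m**2 + 36*m) - 445 = -445 + m**2 + 36*m)
55777 - U(-334 - 1*(-169)) = 55777 - (-445 + (-334 - 1*(-169))**2 + 36*(-334 - 1*(-169))) = 55777 - (-445 + (-334 + 169)**2 + 36*(-334 + 169)) = 55777 - (-445 + (-165)**2 + 36*(-165)) = 55777 - (-445 + 27225 - 5940) = 55777 - 1*20840 = 55777 - 20840 = 34937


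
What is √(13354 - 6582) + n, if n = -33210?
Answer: -33210 + 2*√1693 ≈ -33128.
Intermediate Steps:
√(13354 - 6582) + n = √(13354 - 6582) - 33210 = √6772 - 33210 = 2*√1693 - 33210 = -33210 + 2*√1693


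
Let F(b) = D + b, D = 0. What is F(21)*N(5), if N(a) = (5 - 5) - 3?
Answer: -63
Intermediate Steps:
F(b) = b (F(b) = 0 + b = b)
N(a) = -3 (N(a) = 0 - 3 = -3)
F(21)*N(5) = 21*(-3) = -63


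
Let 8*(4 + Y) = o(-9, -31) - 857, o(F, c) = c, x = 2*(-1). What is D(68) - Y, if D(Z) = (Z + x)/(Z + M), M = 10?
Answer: 1506/13 ≈ 115.85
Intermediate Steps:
x = -2
D(Z) = (-2 + Z)/(10 + Z) (D(Z) = (Z - 2)/(Z + 10) = (-2 + Z)/(10 + Z))
Y = -115 (Y = -4 + (-31 - 857)/8 = -4 + (⅛)*(-888) = -4 - 111 = -115)
D(68) - Y = (-2 + 68)/(10 + 68) - 1*(-115) = 66/78 + 115 = (1/78)*66 + 115 = 11/13 + 115 = 1506/13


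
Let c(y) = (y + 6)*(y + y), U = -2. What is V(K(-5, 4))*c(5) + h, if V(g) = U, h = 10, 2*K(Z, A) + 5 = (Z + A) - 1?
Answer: -210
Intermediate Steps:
K(Z, A) = -3 + A/2 + Z/2 (K(Z, A) = -5/2 + ((Z + A) - 1)/2 = -5/2 + ((A + Z) - 1)/2 = -5/2 + (-1 + A + Z)/2 = -5/2 + (-½ + A/2 + Z/2) = -3 + A/2 + Z/2)
c(y) = 2*y*(6 + y) (c(y) = (6 + y)*(2*y) = 2*y*(6 + y))
V(g) = -2
V(K(-5, 4))*c(5) + h = -4*5*(6 + 5) + 10 = -4*5*11 + 10 = -2*110 + 10 = -220 + 10 = -210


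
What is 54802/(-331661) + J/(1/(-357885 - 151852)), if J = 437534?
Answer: -6724495174297240/30151 ≈ -2.2303e+11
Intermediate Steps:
54802/(-331661) + J/(1/(-357885 - 151852)) = 54802/(-331661) + 437534/(1/(-357885 - 151852)) = 54802*(-1/331661) + 437534/(1/(-509737)) = -4982/30151 + 437534/(-1/509737) = -4982/30151 + 437534*(-509737) = -4982/30151 - 223027268558 = -6724495174297240/30151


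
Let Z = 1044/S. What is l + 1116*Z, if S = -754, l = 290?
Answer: -16318/13 ≈ -1255.2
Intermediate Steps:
Z = -18/13 (Z = 1044/(-754) = 1044*(-1/754) = -18/13 ≈ -1.3846)
l + 1116*Z = 290 + 1116*(-18/13) = 290 - 20088/13 = -16318/13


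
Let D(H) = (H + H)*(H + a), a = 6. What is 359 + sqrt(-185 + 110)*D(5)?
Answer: 359 + 550*I*sqrt(3) ≈ 359.0 + 952.63*I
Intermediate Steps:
D(H) = 2*H*(6 + H) (D(H) = (H + H)*(H + 6) = (2*H)*(6 + H) = 2*H*(6 + H))
359 + sqrt(-185 + 110)*D(5) = 359 + sqrt(-185 + 110)*(2*5*(6 + 5)) = 359 + sqrt(-75)*(2*5*11) = 359 + (5*I*sqrt(3))*110 = 359 + 550*I*sqrt(3)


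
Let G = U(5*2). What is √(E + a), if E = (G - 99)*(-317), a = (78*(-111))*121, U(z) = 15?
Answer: I*√1020990 ≈ 1010.4*I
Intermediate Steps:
G = 15
a = -1047618 (a = -8658*121 = -1047618)
E = 26628 (E = (15 - 99)*(-317) = -84*(-317) = 26628)
√(E + a) = √(26628 - 1047618) = √(-1020990) = I*√1020990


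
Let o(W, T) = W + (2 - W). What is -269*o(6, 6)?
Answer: -538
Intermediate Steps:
o(W, T) = 2
-269*o(6, 6) = -269*2 = -538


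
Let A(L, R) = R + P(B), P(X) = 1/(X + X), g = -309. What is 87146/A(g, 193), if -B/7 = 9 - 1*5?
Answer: 4880176/10807 ≈ 451.58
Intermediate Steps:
B = -28 (B = -7*(9 - 1*5) = -7*(9 - 5) = -7*4 = -28)
P(X) = 1/(2*X)
A(L, R) = -1/56 + R (A(L, R) = R + (½)/(-28) = R + (½)*(-1/28) = R - 1/56 = -1/56 + R)
87146/A(g, 193) = 87146/(-1/56 + 193) = 87146/(10807/56) = 87146*(56/10807) = 4880176/10807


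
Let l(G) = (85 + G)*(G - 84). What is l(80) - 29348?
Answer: -30008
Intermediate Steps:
l(G) = (-84 + G)*(85 + G) (l(G) = (85 + G)*(-84 + G) = (-84 + G)*(85 + G))
l(80) - 29348 = (-7140 + 80 + 80²) - 29348 = (-7140 + 80 + 6400) - 29348 = -660 - 29348 = -30008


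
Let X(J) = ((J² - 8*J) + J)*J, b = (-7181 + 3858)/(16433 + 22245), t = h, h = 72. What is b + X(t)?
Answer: 13032935557/38678 ≈ 3.3696e+5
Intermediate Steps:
t = 72
b = -3323/38678 ≈ -0.085914
X(J) = J*(J² - 7*J) (X(J) = (J² - 7*J)*J = J*(J² - 7*J))
b + X(t) = -3323/38678 + 72²*(-7 + 72) = -3323/38678 + 5184*65 = -3323/38678 + 336960 = 13032935557/38678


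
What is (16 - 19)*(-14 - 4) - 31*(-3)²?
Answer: -225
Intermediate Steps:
(16 - 19)*(-14 - 4) - 31*(-3)² = -3*(-18) - 31*9 = 54 - 279 = -225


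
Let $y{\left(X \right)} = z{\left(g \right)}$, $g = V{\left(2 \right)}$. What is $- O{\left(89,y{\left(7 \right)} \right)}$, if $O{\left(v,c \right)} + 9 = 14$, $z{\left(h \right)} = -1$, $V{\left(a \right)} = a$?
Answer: $-5$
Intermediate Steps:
$g = 2$
$y{\left(X \right)} = -1$
$O{\left(v,c \right)} = 5$ ($O{\left(v,c \right)} = -9 + 14 = 5$)
$- O{\left(89,y{\left(7 \right)} \right)} = \left(-1\right) 5 = -5$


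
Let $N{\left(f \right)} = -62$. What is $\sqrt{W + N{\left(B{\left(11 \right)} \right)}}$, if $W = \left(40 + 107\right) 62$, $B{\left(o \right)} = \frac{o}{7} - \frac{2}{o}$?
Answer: $2 \sqrt{2263} \approx 95.142$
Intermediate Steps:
$B{\left(o \right)} = - \frac{2}{o} + \frac{o}{7}$ ($B{\left(o \right)} = o \frac{1}{7} - \frac{2}{o} = \frac{o}{7} - \frac{2}{o} = - \frac{2}{o} + \frac{o}{7}$)
$W = 9114$ ($W = 147 \cdot 62 = 9114$)
$\sqrt{W + N{\left(B{\left(11 \right)} \right)}} = \sqrt{9114 - 62} = \sqrt{9052} = 2 \sqrt{2263}$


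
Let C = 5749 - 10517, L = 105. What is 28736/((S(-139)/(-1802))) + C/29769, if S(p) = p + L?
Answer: 45338420384/29769 ≈ 1.5230e+6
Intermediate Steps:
S(p) = 105 + p (S(p) = p + 105 = 105 + p)
C = -4768
28736/((S(-139)/(-1802))) + C/29769 = 28736/(((105 - 139)/(-1802))) - 4768/29769 = 28736/((-34*(-1/1802))) - 4768*1/29769 = 28736/(1/53) - 4768/29769 = 28736*53 - 4768/29769 = 1523008 - 4768/29769 = 45338420384/29769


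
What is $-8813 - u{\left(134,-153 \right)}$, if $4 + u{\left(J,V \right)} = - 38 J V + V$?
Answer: $-787732$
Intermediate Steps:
$u{\left(J,V \right)} = -4 + V - 38 J V$ ($u{\left(J,V \right)} = -4 + \left(- 38 J V + V\right) = -4 - \left(- V + 38 J V\right) = -4 + V - 38 J V$)
$-8813 - u{\left(134,-153 \right)} = -8813 - \left(-4 - 153 - 5092 \left(-153\right)\right) = -8813 - \left(-4 - 153 + 779076\right) = -8813 - 778919 = -787732$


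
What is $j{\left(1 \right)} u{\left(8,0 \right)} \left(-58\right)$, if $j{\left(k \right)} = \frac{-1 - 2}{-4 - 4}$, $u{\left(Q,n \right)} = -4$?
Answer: $87$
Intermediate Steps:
$j{\left(k \right)} = \frac{3}{8}$ ($j{\left(k \right)} = - \frac{3}{-8} = \left(-3\right) \left(- \frac{1}{8}\right) = \frac{3}{8}$)
$j{\left(1 \right)} u{\left(8,0 \right)} \left(-58\right) = \frac{3}{8} \left(-4\right) \left(-58\right) = \left(- \frac{3}{2}\right) \left(-58\right) = 87$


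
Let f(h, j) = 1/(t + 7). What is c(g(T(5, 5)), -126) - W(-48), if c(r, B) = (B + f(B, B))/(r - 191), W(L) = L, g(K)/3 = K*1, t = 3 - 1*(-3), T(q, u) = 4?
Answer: 113333/2327 ≈ 48.703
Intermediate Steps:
t = 6 (t = 3 + 3 = 6)
f(h, j) = 1/13 (f(h, j) = 1/(6 + 7) = 1/13)
g(K) = 3*K (g(K) = 3*(K*1) = 3*K)
c(r, B) = (1/13 + B)/(-191 + r) (c(r, B) = (B + 1/13)/(r - 191) = (1/13 + B)/(-191 + r))
c(g(T(5, 5)), -126) - W(-48) = (1/13 - 126)/(-191 + 3*4) - 1*(-48) = -1637/13/(-191 + 12) + 48 = -1637/13/(-179) + 48 = -1/179*(-1637/13) + 48 = 1637/2327 + 48 = 113333/2327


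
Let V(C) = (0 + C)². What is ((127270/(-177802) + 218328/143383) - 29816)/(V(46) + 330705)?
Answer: -380051048946405/4242433369956143 ≈ -0.089583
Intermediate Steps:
V(C) = C²
((127270/(-177802) + 218328/143383) - 29816)/(V(46) + 330705) = ((127270/(-177802) + 218328/143383) - 29816)/(46² + 330705) = ((127270*(-1/177802) + 218328*(1/143383)) - 29816)/(2116 + 330705) = ((-63635/88901 + 218328/143383) - 29816)/332821 = (10285400323/12746892083 - 29816)*(1/332821) = -380051048946405/12746892083*1/332821 = -380051048946405/4242433369956143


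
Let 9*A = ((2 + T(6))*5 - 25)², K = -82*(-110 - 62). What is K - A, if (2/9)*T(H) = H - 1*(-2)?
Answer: 11079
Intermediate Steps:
T(H) = 9 + 9*H/2 (T(H) = 9*(H - 1*(-2))/2 = 9*(H + 2)/2 = 9*(2 + H)/2 = 9 + 9*H/2)
K = 14104 (K = -82*(-172) = 14104)
A = 3025 (A = ((2 + (9 + (9/2)*6))*5 - 25)²/9 = ((2 + (9 + 27))*5 - 25)²/9 = ((2 + 36)*5 - 25)²/9 = (38*5 - 25)²/9 = (190 - 25)²/9 = (⅑)*165² = (⅑)*27225 = 3025)
K - A = 14104 - 1*3025 = 14104 - 3025 = 11079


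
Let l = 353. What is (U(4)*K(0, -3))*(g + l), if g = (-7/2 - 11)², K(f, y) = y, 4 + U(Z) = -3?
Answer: 47313/4 ≈ 11828.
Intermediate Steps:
U(Z) = -7 (U(Z) = -4 - 3 = -7)
g = 841/4 (g = (-7*½ - 11)² = (-7/2 - 11)² = (-29/2)² = 841/4 ≈ 210.25)
(U(4)*K(0, -3))*(g + l) = (-7*(-3))*(841/4 + 353) = 21*(2253/4) = 47313/4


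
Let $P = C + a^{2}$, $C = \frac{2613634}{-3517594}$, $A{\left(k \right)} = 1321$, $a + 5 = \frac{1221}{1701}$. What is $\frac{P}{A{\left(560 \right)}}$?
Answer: $\frac{9948304643135}{746938167016293} \approx 0.013319$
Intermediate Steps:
$a = - \frac{2428}{567}$ ($a = -5 + \frac{1221}{1701} = -5 + 1221 \cdot \frac{1}{1701} = -5 + \frac{407}{567} = - \frac{2428}{567} \approx -4.2822$)
$C = - \frac{1306817}{1758797}$ ($C = 2613634 \left(- \frac{1}{3517594}\right) = - \frac{1306817}{1758797} \approx -0.74302$)
$P = \frac{9948304643135}{565433888733}$ ($P = - \frac{1306817}{1758797} + \left(- \frac{2428}{567}\right)^{2} = - \frac{1306817}{1758797} + \frac{5895184}{321489} = \frac{9948304643135}{565433888733} \approx 17.594$)
$\frac{P}{A{\left(560 \right)}} = \frac{9948304643135}{565433888733 \cdot 1321} = \frac{9948304643135}{565433888733} \cdot \frac{1}{1321} = \frac{9948304643135}{746938167016293}$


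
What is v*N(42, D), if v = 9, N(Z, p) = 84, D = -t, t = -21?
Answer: 756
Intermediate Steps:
D = 21 (D = -1*(-21) = 21)
v*N(42, D) = 9*84 = 756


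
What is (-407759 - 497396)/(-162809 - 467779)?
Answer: 905155/630588 ≈ 1.4354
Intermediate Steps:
(-407759 - 497396)/(-162809 - 467779) = -905155/(-630588) = -905155*(-1/630588) = 905155/630588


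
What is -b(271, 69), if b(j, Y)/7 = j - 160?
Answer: -777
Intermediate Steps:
b(j, Y) = -1120 + 7*j (b(j, Y) = 7*(j - 160) = 7*(-160 + j) = -1120 + 7*j)
-b(271, 69) = -(-1120 + 7*271) = -(-1120 + 1897) = -1*777 = -777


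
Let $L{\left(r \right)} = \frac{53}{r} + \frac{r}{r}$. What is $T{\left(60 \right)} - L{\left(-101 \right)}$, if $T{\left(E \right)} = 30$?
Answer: $\frac{2982}{101} \approx 29.525$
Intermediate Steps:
$L{\left(r \right)} = 1 + \frac{53}{r}$ ($L{\left(r \right)} = \frac{53}{r} + 1 = 1 + \frac{53}{r}$)
$T{\left(60 \right)} - L{\left(-101 \right)} = 30 - \frac{53 - 101}{-101} = 30 - \left(- \frac{1}{101}\right) \left(-48\right) = 30 - \frac{48}{101} = \frac{2982}{101}$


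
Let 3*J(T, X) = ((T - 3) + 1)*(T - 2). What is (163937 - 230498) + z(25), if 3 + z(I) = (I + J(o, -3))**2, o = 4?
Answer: -592835/9 ≈ -65871.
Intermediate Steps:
J(T, X) = (-2 + T)**2/3 (J(T, X) = (((T - 3) + 1)*(T - 2))/3 = (((-3 + T) + 1)*(-2 + T))/3 = ((-2 + T)*(-2 + T))/3 = (-2 + T)**2/3)
z(I) = -3 + (4/3 + I)**2 (z(I) = -3 + (I + (-2 + 4)**2/3)**2 = -3 + (I + (1/3)*2**2)**2 = -3 + (I + (1/3)*4)**2 = -3 + (I + 4/3)**2 = -3 + (4/3 + I)**2)
(163937 - 230498) + z(25) = (163937 - 230498) + (-3 + (4 + 3*25)**2/9) = -66561 + (-3 + (4 + 75)**2/9) = -66561 + (-3 + (1/9)*79**2) = -66561 + (-3 + (1/9)*6241) = -66561 + (-3 + 6241/9) = -66561 + 6214/9 = -592835/9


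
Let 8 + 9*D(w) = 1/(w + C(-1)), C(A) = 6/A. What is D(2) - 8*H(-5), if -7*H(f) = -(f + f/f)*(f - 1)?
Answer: -2381/84 ≈ -28.345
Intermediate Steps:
H(f) = (1 + f)*(-1 + f)/7 (H(f) = -(-1)*(f + f/f)*(f - 1)/7 = -(-1)*(f + 1)*(-1 + f)/7 = -(-1)*(1 + f)*(-1 + f)/7 = (1 + f)*(-1 + f)/7)
D(w) = -8/9 + 1/(9*(-6 + w)) (D(w) = -8/9 + 1/(9*(w + 6/(-1))) = -8/9 + 1/(9*(w + 6*(-1))) = -8/9 + 1/(9*(w - 6)) = -8/9 + 1/(9*(-6 + w)))
D(2) - 8*H(-5) = (49 - 8*2)/(9*(-6 + 2)) - 8*(-1/7 + (1/7)*(-5)**2) = (1/9)*(49 - 16)/(-4) - 8*(-1/7 + (1/7)*25) = (1/9)*(-1/4)*33 - 8*(-1/7 + 25/7) = -11/12 - 8*24/7 = -11/12 - 192/7 = -2381/84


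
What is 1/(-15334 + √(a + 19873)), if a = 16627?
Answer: -7667/117547528 - 5*√365/117547528 ≈ -6.6037e-5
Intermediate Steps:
1/(-15334 + √(a + 19873)) = 1/(-15334 + √(16627 + 19873)) = 1/(-15334 + √36500) = 1/(-15334 + 10*√365)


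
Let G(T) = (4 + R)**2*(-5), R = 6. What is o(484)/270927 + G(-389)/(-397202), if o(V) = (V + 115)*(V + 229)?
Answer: 84887637037/53806373127 ≈ 1.5777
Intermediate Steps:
o(V) = (115 + V)*(229 + V)
G(T) = -500 (G(T) = (4 + 6)**2*(-5) = 10**2*(-5) = 100*(-5) = -500)
o(484)/270927 + G(-389)/(-397202) = (26335 + 484**2 + 344*484)/270927 - 500/(-397202) = (26335 + 234256 + 166496)*(1/270927) - 500*(-1/397202) = 427087*(1/270927) + 250/198601 = 427087/270927 + 250/198601 = 84887637037/53806373127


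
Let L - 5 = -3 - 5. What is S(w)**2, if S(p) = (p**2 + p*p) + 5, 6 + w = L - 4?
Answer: 117649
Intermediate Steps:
L = -3 (L = 5 + (-3 - 5) = 5 - 8 = -3)
w = -13 (w = -6 + (-3 - 4) = -6 - 7 = -13)
S(p) = 5 + 2*p**2 (S(p) = (p**2 + p**2) + 5 = 2*p**2 + 5 = 5 + 2*p**2)
S(w)**2 = (5 + 2*(-13)**2)**2 = (5 + 2*169)**2 = (5 + 338)**2 = 343**2 = 117649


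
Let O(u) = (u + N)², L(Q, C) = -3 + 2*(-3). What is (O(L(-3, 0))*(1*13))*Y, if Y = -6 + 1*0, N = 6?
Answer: -702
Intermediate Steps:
L(Q, C) = -9 (L(Q, C) = -3 - 6 = -9)
O(u) = (6 + u)² (O(u) = (u + 6)² = (6 + u)²)
Y = -6 (Y = -6 + 0 = -6)
(O(L(-3, 0))*(1*13))*Y = ((6 - 9)²*(1*13))*(-6) = ((-3)²*13)*(-6) = (9*13)*(-6) = 117*(-6) = -702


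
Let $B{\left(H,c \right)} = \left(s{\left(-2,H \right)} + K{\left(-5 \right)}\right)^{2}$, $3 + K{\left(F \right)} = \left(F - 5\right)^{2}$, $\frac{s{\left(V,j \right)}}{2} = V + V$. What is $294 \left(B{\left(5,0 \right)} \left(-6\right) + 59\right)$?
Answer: $-13955298$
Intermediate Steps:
$s{\left(V,j \right)} = 4 V$ ($s{\left(V,j \right)} = 2 \left(V + V\right) = 2 \cdot 2 V = 4 V$)
$K{\left(F \right)} = -3 + \left(-5 + F\right)^{2}$ ($K{\left(F \right)} = -3 + \left(F - 5\right)^{2} = -3 + \left(-5 + F\right)^{2}$)
$B{\left(H,c \right)} = 7921$ ($B{\left(H,c \right)} = \left(4 \left(-2\right) - \left(3 - \left(-5 - 5\right)^{2}\right)\right)^{2} = \left(-8 - \left(3 - \left(-10\right)^{2}\right)\right)^{2} = \left(-8 + \left(-3 + 100\right)\right)^{2} = \left(-8 + 97\right)^{2} = 89^{2} = 7921$)
$294 \left(B{\left(5,0 \right)} \left(-6\right) + 59\right) = 294 \left(7921 \left(-6\right) + 59\right) = 294 \left(-47526 + 59\right) = 294 \left(-47467\right) = -13955298$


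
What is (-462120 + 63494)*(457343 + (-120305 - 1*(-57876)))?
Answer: -157422988164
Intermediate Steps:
(-462120 + 63494)*(457343 + (-120305 - 1*(-57876))) = -398626*(457343 + (-120305 + 57876)) = -398626*(457343 - 62429) = -398626*394914 = -157422988164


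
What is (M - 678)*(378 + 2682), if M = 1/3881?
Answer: -8051830020/3881 ≈ -2.0747e+6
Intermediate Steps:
M = 1/3881 ≈ 0.00025767
(M - 678)*(378 + 2682) = (1/3881 - 678)*(378 + 2682) = -2631317/3881*3060 = -8051830020/3881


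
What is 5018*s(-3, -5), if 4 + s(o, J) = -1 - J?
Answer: 0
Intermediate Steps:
s(o, J) = -5 - J (s(o, J) = -4 + (-1 - J) = -5 - J)
5018*s(-3, -5) = 5018*(-5 - 1*(-5)) = 5018*(-5 + 5) = 5018*0 = 0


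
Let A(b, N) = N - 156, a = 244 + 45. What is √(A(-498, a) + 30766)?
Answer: 53*√11 ≈ 175.78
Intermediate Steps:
a = 289
A(b, N) = -156 + N
√(A(-498, a) + 30766) = √((-156 + 289) + 30766) = √(133 + 30766) = √30899 = 53*√11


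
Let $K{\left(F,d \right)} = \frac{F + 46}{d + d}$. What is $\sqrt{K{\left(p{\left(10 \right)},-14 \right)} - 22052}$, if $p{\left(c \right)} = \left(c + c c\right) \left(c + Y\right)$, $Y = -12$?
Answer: $\frac{i \sqrt{4320974}}{14} \approx 148.48 i$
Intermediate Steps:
$p{\left(c \right)} = \left(-12 + c\right) \left(c + c^{2}\right)$ ($p{\left(c \right)} = \left(c + c c\right) \left(c - 12\right) = \left(c + c^{2}\right) \left(-12 + c\right) = \left(-12 + c\right) \left(c + c^{2}\right)$)
$K{\left(F,d \right)} = \frac{46 + F}{2 d}$
$\sqrt{K{\left(p{\left(10 \right)},-14 \right)} - 22052} = \sqrt{\frac{46 + 10 \left(-12 + 10^{2} - 110\right)}{2 \left(-14\right)} - 22052} = \sqrt{\frac{1}{2} \left(- \frac{1}{14}\right) \left(46 + 10 \left(-12 + 100 - 110\right)\right) - 22052} = \sqrt{\frac{1}{2} \left(- \frac{1}{14}\right) \left(46 + 10 \left(-22\right)\right) - 22052} = \sqrt{\frac{1}{2} \left(- \frac{1}{14}\right) \left(46 - 220\right) - 22052} = \sqrt{\frac{1}{2} \left(- \frac{1}{14}\right) \left(-174\right) - 22052} = \sqrt{\frac{87}{14} - 22052} = \sqrt{- \frac{308641}{14}} = \frac{i \sqrt{4320974}}{14}$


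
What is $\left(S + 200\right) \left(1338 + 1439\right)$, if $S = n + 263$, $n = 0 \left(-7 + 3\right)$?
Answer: $1285751$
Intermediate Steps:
$n = 0$ ($n = 0 \left(-4\right) = 0$)
$S = 263$ ($S = 0 + 263 = 263$)
$\left(S + 200\right) \left(1338 + 1439\right) = \left(263 + 200\right) \left(1338 + 1439\right) = 463 \cdot 2777 = 1285751$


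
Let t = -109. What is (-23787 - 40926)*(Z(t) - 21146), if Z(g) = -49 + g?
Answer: 1378645752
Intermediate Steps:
(-23787 - 40926)*(Z(t) - 21146) = (-23787 - 40926)*((-49 - 109) - 21146) = -64713*(-158 - 21146) = -64713*(-21304) = 1378645752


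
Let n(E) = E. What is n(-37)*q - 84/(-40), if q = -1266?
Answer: 468441/10 ≈ 46844.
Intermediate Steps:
n(-37)*q - 84/(-40) = -37*(-1266) - 84/(-40) = 46842 - 84*(-1/40) = 46842 + 21/10 = 468441/10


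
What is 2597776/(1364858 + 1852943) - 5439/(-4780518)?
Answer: 4145405515869/5127585200306 ≈ 0.80845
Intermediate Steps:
2597776/(1364858 + 1852943) - 5439/(-4780518) = 2597776/3217801 - 5439*(-1/4780518) = 2597776*(1/3217801) + 1813/1593506 = 2597776/3217801 + 1813/1593506 = 4145405515869/5127585200306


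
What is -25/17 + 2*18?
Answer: 587/17 ≈ 34.529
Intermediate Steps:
-25/17 + 2*18 = -25*1/17 + 36 = -25/17 + 36 = 587/17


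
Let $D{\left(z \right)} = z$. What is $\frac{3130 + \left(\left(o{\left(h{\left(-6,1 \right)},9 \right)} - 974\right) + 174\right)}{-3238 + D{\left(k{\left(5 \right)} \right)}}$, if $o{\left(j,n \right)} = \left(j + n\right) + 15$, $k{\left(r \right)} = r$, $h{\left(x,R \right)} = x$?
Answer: $- \frac{2348}{3233} \approx -0.72626$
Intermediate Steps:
$o{\left(j,n \right)} = 15 + j + n$
$\frac{3130 + \left(\left(o{\left(h{\left(-6,1 \right)},9 \right)} - 974\right) + 174\right)}{-3238 + D{\left(k{\left(5 \right)} \right)}} = \frac{3130 + \left(\left(\left(15 - 6 + 9\right) - 974\right) + 174\right)}{-3238 + 5} = \frac{3130 + \left(\left(18 - 974\right) + 174\right)}{-3233} = \left(3130 + \left(-956 + 174\right)\right) \left(- \frac{1}{3233}\right) = \left(3130 - 782\right) \left(- \frac{1}{3233}\right) = 2348 \left(- \frac{1}{3233}\right) = - \frac{2348}{3233}$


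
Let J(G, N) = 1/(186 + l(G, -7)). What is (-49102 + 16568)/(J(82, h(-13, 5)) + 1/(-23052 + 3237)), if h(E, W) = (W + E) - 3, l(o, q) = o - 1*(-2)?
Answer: -11603901780/1303 ≈ -8.9055e+6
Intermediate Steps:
l(o, q) = 2 + o (l(o, q) = o + 2 = 2 + o)
h(E, W) = -3 + E + W (h(E, W) = (E + W) - 3 = -3 + E + W)
J(G, N) = 1/(188 + G) (J(G, N) = 1/(186 + (2 + G)) = 1/(188 + G))
(-49102 + 16568)/(J(82, h(-13, 5)) + 1/(-23052 + 3237)) = (-49102 + 16568)/(1/(188 + 82) + 1/(-23052 + 3237)) = -32534/(1/270 + 1/(-19815)) = -32534/(1/270 - 1/19815) = -32534/1303/356670 = -32534*356670/1303 = -11603901780/1303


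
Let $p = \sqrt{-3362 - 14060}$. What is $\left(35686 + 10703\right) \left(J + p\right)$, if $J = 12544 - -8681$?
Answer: $984606525 + 46389 i \sqrt{17422} \approx 9.8461 \cdot 10^{8} + 6.123 \cdot 10^{6} i$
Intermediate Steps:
$J = 21225$ ($J = 12544 + 8681 = 21225$)
$p = i \sqrt{17422}$ ($p = \sqrt{-17422} = i \sqrt{17422} \approx 131.99 i$)
$\left(35686 + 10703\right) \left(J + p\right) = \left(35686 + 10703\right) \left(21225 + i \sqrt{17422}\right) = 46389 \left(21225 + i \sqrt{17422}\right) = 984606525 + 46389 i \sqrt{17422}$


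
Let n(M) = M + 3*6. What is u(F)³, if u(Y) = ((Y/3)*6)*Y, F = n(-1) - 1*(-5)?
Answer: 907039232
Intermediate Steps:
n(M) = 18 + M (n(M) = M + 18 = 18 + M)
F = 22 (F = (18 - 1) - 1*(-5) = 17 + 5 = 22)
u(Y) = 2*Y² (u(Y) = ((Y*(⅓))*6)*Y = ((Y/3)*6)*Y = (2*Y)*Y = 2*Y²)
u(F)³ = (2*22²)³ = (2*484)³ = 968³ = 907039232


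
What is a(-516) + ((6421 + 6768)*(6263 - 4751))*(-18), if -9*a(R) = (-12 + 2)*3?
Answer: -1076855462/3 ≈ -3.5895e+8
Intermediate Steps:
a(R) = 10/3 (a(R) = -(-12 + 2)*3/9 = -(-10)*3/9 = -1/9*(-30) = 10/3)
a(-516) + ((6421 + 6768)*(6263 - 4751))*(-18) = 10/3 + ((6421 + 6768)*(6263 - 4751))*(-18) = 10/3 + (13189*1512)*(-18) = 10/3 + 19941768*(-18) = 10/3 - 358951824 = -1076855462/3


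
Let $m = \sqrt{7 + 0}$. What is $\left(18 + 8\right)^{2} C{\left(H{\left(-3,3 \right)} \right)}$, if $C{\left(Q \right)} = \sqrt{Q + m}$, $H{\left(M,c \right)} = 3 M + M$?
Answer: $676 \sqrt{-12 + \sqrt{7}} \approx 2067.5 i$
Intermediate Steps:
$H{\left(M,c \right)} = 4 M$
$m = \sqrt{7} \approx 2.6458$
$C{\left(Q \right)} = \sqrt{Q + \sqrt{7}}$
$\left(18 + 8\right)^{2} C{\left(H{\left(-3,3 \right)} \right)} = \left(18 + 8\right)^{2} \sqrt{4 \left(-3\right) + \sqrt{7}} = 26^{2} \sqrt{-12 + \sqrt{7}} = 676 \sqrt{-12 + \sqrt{7}}$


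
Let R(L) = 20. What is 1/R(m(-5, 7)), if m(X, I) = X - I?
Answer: 1/20 ≈ 0.050000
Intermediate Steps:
1/R(m(-5, 7)) = 1/20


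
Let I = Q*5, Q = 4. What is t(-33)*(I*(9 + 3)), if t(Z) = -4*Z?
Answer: 31680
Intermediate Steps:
I = 20 (I = 4*5 = 20)
t(-33)*(I*(9 + 3)) = (-4*(-33))*(20*(9 + 3)) = 132*(20*12) = 132*240 = 31680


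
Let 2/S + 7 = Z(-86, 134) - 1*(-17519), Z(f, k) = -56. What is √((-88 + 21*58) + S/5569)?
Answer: 17*√2309428496442342/24303116 ≈ 33.615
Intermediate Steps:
S = 1/8728 (S = 2/(-7 + (-56 - 1*(-17519))) = 2/(-7 + (-56 + 17519)) = 2/(-7 + 17463) = 2/17456 = 2*(1/17456) = 1/8728 ≈ 0.00011457)
√((-88 + 21*58) + S/5569) = √((-88 + 21*58) + (1/8728)/5569) = √((-88 + 1218) + (1/8728)*(1/5569)) = √(1130 + 1/48606232) = √(54925042161/48606232) = 17*√2309428496442342/24303116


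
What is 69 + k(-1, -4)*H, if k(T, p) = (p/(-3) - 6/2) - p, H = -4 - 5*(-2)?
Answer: 83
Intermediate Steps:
H = 6 (H = -4 + 10 = 6)
k(T, p) = -3 - 4*p/3 (k(T, p) = (p*(-⅓) - 6*½) - p = (-p/3 - 3) - p = (-3 - p/3) - p = -3 - 4*p/3)
69 + k(-1, -4)*H = 69 + (-3 - 4/3*(-4))*6 = 69 + (-3 + 16/3)*6 = 69 + (7/3)*6 = 69 + 14 = 83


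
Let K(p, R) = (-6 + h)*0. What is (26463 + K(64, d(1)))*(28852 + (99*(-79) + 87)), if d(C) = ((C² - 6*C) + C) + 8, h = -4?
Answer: 558845634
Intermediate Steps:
d(C) = 8 + C² - 5*C (d(C) = (C² - 5*C) + 8 = 8 + C² - 5*C)
K(p, R) = 0 (K(p, R) = (-6 - 4)*0 = -10*0 = 0)
(26463 + K(64, d(1)))*(28852 + (99*(-79) + 87)) = (26463 + 0)*(28852 + (99*(-79) + 87)) = 26463*(28852 + (-7821 + 87)) = 26463*(28852 - 7734) = 26463*21118 = 558845634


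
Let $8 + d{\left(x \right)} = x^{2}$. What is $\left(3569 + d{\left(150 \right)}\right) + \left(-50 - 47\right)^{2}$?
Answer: $35470$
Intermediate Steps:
$d{\left(x \right)} = -8 + x^{2}$
$\left(3569 + d{\left(150 \right)}\right) + \left(-50 - 47\right)^{2} = \left(3569 - \left(8 - 150^{2}\right)\right) + \left(-50 - 47\right)^{2} = \left(3569 + \left(-8 + 22500\right)\right) + \left(-97\right)^{2} = \left(3569 + 22492\right) + 9409 = 26061 + 9409 = 35470$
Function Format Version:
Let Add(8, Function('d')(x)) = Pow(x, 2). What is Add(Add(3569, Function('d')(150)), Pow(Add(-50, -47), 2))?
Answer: 35470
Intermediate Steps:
Function('d')(x) = Add(-8, Pow(x, 2))
Add(Add(3569, Function('d')(150)), Pow(Add(-50, -47), 2)) = Add(Add(3569, Add(-8, Pow(150, 2))), Pow(Add(-50, -47), 2)) = Add(Add(3569, Add(-8, 22500)), Pow(-97, 2)) = Add(Add(3569, 22492), 9409) = Add(26061, 9409) = 35470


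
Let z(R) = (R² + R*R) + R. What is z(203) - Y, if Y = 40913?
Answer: 41708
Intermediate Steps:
z(R) = R + 2*R² (z(R) = (R² + R²) + R = 2*R² + R = R + 2*R²)
z(203) - Y = 203*(1 + 2*203) - 1*40913 = 203*(1 + 406) - 40913 = 203*407 - 40913 = 82621 - 40913 = 41708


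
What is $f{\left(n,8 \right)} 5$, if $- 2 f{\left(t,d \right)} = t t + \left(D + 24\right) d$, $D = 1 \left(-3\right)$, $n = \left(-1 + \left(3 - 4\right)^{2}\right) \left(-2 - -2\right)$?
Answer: $-420$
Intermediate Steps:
$n = 0$ ($n = \left(-1 + \left(-1\right)^{2}\right) \left(-2 + 2\right) = \left(-1 + 1\right) 0 = 0 \cdot 0 = 0$)
$D = -3$
$f{\left(t,d \right)} = - \frac{21 d}{2} - \frac{t^{2}}{2}$ ($f{\left(t,d \right)} = - \frac{t t + \left(-3 + 24\right) d}{2} = - \frac{t^{2} + 21 d}{2} = - \frac{21 d}{2} - \frac{t^{2}}{2}$)
$f{\left(n,8 \right)} 5 = \left(\left(- \frac{21}{2}\right) 8 - \frac{0^{2}}{2}\right) 5 = \left(-84 - 0\right) 5 = \left(-84 + 0\right) 5 = \left(-84\right) 5 = -420$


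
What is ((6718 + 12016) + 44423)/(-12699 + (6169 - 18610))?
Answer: -63157/25140 ≈ -2.5122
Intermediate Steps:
((6718 + 12016) + 44423)/(-12699 + (6169 - 18610)) = (18734 + 44423)/(-12699 - 12441) = 63157/(-25140) = 63157*(-1/25140) = -63157/25140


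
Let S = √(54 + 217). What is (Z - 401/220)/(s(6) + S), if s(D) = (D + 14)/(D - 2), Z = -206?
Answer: 45721/10824 - 45721*√271/54120 ≈ -9.6833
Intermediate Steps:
S = √271 ≈ 16.462
s(D) = (14 + D)/(-2 + D)
(Z - 401/220)/(s(6) + S) = (-206 - 401/220)/((14 + 6)/(-2 + 6) + √271) = (-206 - 401*1/220)/(20/4 + √271) = (-206 - 401/220)/((¼)*20 + √271) = -45721/(220*(5 + √271))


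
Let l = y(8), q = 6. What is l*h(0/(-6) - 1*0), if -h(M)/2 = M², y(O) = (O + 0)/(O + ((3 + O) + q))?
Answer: 0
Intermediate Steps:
y(O) = O/(9 + 2*O) (y(O) = (O + 0)/(O + ((3 + O) + 6)) = O/(O + (9 + O)) = O/(9 + 2*O))
l = 8/25 (l = 8/(9 + 2*8) = 8/(9 + 16) = 8/25 ≈ 0.32000)
h(M) = -2*M²
l*h(0/(-6) - 1*0) = 8*(-2*(0/(-6) - 1*0)²)/25 = 8*(-2*(0*(-⅙) + 0)²)/25 = 8*(-2*(0 + 0)²)/25 = 8*(-2*0²)/25 = 8*(-2*0)/25 = (8/25)*0 = 0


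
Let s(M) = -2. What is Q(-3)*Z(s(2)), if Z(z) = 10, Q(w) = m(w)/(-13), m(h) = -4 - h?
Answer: 10/13 ≈ 0.76923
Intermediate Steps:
Q(w) = 4/13 + w/13 (Q(w) = (-4 - w)/(-13) = (-4 - w)*(-1/13) = 4/13 + w/13)
Q(-3)*Z(s(2)) = (4/13 + (1/13)*(-3))*10 = (4/13 - 3/13)*10 = (1/13)*10 = 10/13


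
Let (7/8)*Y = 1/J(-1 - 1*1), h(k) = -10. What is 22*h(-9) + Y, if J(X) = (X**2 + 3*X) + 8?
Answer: -4616/21 ≈ -219.81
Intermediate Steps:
J(X) = 8 + X**2 + 3*X
Y = 4/21 (Y = 8/(7*(8 + (-1 - 1*1)**2 + 3*(-1 - 1*1))) = 8/(7*(8 + (-1 - 1)**2 + 3*(-1 - 1))) = 8/(7*(8 + (-2)**2 + 3*(-2))) = 8/(7*(8 + 4 - 6)) = (8/7)/6 = (8/7)*(1/6) = 4/21 ≈ 0.19048)
22*h(-9) + Y = 22*(-10) + 4/21 = -220 + 4/21 = -4616/21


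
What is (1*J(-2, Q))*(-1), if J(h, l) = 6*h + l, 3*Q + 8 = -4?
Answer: 16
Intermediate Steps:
Q = -4 (Q = -8/3 + (⅓)*(-4) = -8/3 - 4/3 = -4)
J(h, l) = l + 6*h
(1*J(-2, Q))*(-1) = (1*(-4 + 6*(-2)))*(-1) = (1*(-4 - 12))*(-1) = (1*(-16))*(-1) = -16*(-1) = 16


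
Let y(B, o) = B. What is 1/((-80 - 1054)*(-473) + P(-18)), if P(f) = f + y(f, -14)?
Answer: 1/536346 ≈ 1.8645e-6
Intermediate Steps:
P(f) = 2*f (P(f) = f + f = 2*f)
1/((-80 - 1054)*(-473) + P(-18)) = 1/((-80 - 1054)*(-473) + 2*(-18)) = 1/(-1134*(-473) - 36) = 1/(536382 - 36) = 1/536346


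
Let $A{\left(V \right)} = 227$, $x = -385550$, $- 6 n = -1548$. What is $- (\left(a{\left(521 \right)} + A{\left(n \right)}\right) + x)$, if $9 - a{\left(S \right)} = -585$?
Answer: $384729$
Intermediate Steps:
$n = 258$ ($n = \left(- \frac{1}{6}\right) \left(-1548\right) = 258$)
$a{\left(S \right)} = 594$ ($a{\left(S \right)} = 9 - -585 = 9 + 585 = 594$)
$- (\left(a{\left(521 \right)} + A{\left(n \right)}\right) + x) = - (\left(594 + 227\right) - 385550) = - (821 - 385550) = \left(-1\right) \left(-384729\right) = 384729$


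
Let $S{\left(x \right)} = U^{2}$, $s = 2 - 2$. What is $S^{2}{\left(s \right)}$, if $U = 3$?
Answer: $81$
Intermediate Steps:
$s = 0$ ($s = 2 - 2 = 0$)
$S{\left(x \right)} = 9$ ($S{\left(x \right)} = 3^{2} = 9$)
$S^{2}{\left(s \right)} = 9^{2} = 81$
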